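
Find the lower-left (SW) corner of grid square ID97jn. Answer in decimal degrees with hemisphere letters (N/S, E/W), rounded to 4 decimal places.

Field I=8, D=3: +8·20° lon, +3·10° lat → SW at lon -20°, lat -60°.
Square 9, 7: +9·2° lon, +7·1° lat → SW at lon -2°, lat -53°.
Subsquare j=9, n=13: +9·0.0833333° lon, +13·0.0416667° lat → SW at lon -1.25°, lat -52.4583°.
latitude 52.4583° S, longitude 1.2500° W.

52.4583° S, 1.2500° W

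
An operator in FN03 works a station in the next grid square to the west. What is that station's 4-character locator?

EN93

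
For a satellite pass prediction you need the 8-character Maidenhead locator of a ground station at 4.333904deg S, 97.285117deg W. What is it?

Offset from 180°W / 90°S: lon 82.71488°, lat 85.66610°.
Field: lon ⌊82.71488/20⌋ = 4 → E; lat ⌊85.66610/10⌋ = 8 → I.
Square: lon ⌊2.71488/2⌋ = 1; lat ⌊5.66610/1⌋ = 5.
Subsquare: lon ⌊0.71488/0.0833333⌋ = 8 → i; lat ⌊0.66610/0.0416667⌋ = 15 → p.
Extended square: lon ⌊0.04822/0.00833333⌋ = 5; lat ⌊0.04110/0.00416667⌋ = 9.

EI15ip59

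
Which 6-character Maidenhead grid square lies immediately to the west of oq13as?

OQ03xs

Longitude subsquare a = 0; −1 → -1, wraps to 23 = x, carry into square.
Longitude square 1; −1 → 0.
The latitude characters are unchanged.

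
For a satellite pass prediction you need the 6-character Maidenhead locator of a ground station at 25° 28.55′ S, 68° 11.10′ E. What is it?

Offset from 180°W / 90°S: lon 248.1850°, lat 64.5242°.
Field (20°×10°, letters A–R): lon ⌊248.1850/20⌋ = 12 → M; lat ⌊64.5242/10⌋ = 6 → G.
Square (2°×1°, digits 0–9): lon ⌊8.1850/2⌋ = 4; lat ⌊4.5242/1⌋ = 4.
Subsquare (5′×2.5′, letters a–x): lon ⌊0.1850/0.0833333⌋ = 2 → c; lat ⌊0.5242/0.0416667⌋ = 12 → m.

MG44cm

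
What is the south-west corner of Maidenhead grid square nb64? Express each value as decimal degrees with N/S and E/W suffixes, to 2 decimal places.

Field N=13, B=1: +13·20° lon, +1·10° lat → SW at lon 80°, lat -80°.
Square 6, 4: +6·2° lon, +4·1° lat → SW at lon 92°, lat -76°.
latitude 76.00° S, longitude 92.00° E.

76.00° S, 92.00° E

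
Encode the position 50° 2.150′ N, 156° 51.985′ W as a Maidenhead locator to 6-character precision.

BO10na

Offset from 180°W / 90°S: lon 23.1336°, lat 140.0358°.
Field: 23.1336/20 → 1 → B, 140.0358/10 → 14 → O; chars BO.
Square: 3.1336/2 → 1, 0.0358/1 → 0; chars 10.
Subsquare: 1.1336/0.0833333 → 13 → n, 0.0358/0.0416667 → 0 → a; chars na.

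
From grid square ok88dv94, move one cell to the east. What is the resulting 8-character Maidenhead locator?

Longitude extended square 9; +1 → 10, wraps to 0, carry into subsquare.
Longitude subsquare d = 3; +1 → 4 = e.
The latitude characters are unchanged.

OK88ev04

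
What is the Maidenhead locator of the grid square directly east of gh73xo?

GH83ao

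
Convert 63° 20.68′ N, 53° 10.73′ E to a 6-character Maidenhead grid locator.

LP63oi

Add 180° to longitude and 90° to latitude: 233.1788, 153.3447.
Field: lon ⌊233.1788/20⌋ = 11 → L; lat ⌊153.3447/10⌋ = 15 → P.
Square: lon ⌊13.1788/2⌋ = 6; lat ⌊3.3447/1⌋ = 3.
Subsquare: lon ⌊1.1788/0.0833333⌋ = 14 → o; lat ⌊0.3447/0.0416667⌋ = 8 → i.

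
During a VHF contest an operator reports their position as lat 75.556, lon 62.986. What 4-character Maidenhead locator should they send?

Offset from 180°W / 90°S: lon 242.99°, lat 165.56°.
Field: 242.99/20 → 12 → M, 165.56/10 → 16 → Q; chars MQ.
Square: 2.99/2 → 1, 5.56/1 → 5; chars 15.

MQ15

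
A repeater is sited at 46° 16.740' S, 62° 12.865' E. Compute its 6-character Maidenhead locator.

Add 180° to longitude and 90° to latitude: 242.2144, 43.7210.
Field (20°×10°, letters A–R): 242.2144/20 → 12 → M, 43.7210/10 → 4 → E; chars ME.
Square (2°×1°, digits 0–9): 2.2144/2 → 1, 3.7210/1 → 3; chars 13.
Subsquare (5′×2.5′, letters a–x): 0.2144/0.0833333 → 2 → c, 0.7210/0.0416667 → 17 → r; chars cr.

ME13cr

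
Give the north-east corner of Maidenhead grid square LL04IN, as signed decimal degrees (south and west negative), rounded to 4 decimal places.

Field L=11, L=11: +11·20° lon, +11·10° lat → SW at lon 40°, lat 20°.
Square 0, 4: +0·2° lon, +4·1° lat → SW at lon 40°, lat 24°.
Subsquare i=8, n=13: +8·0.0833333° lon, +13·0.0416667° lat → SW at lon 40.6667°, lat 24.5417°.
Cell spans 0.0833333° lon × 0.0416667° lat. NE corner is SW corner plus one full cell.
latitude 24.5833, longitude 40.7500.

24.5833, 40.7500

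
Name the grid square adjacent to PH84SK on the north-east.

Longitude subsquare s = 18; +1 → 19 = t.
Latitude subsquare k = 10; +1 → 11 = l.

PH84tl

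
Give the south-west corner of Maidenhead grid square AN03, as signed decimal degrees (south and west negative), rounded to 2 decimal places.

Field A=0, N=13: +0·20° lon, +13·10° lat → SW at lon -180°, lat 40°.
Square 0, 3: +0·2° lon, +3·1° lat → SW at lon -180°, lat 43°.
latitude 43.00, longitude -180.00.

43.00, -180.00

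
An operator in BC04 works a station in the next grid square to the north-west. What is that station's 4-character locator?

AC95

Longitude square 0; −1 → -1, wraps to 9, carry into field.
Longitude field B = 1; −1 → 0 = A.
Latitude square 4; +1 → 5.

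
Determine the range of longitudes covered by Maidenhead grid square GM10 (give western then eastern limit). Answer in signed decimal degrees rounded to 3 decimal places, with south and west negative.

-58.000, -56.000

Field G=6, M=12: +6·20° lon, +12·10° lat → SW at lon -60°, lat 30°.
Square 1, 0: +1·2° lon, +0·1° lat → SW at lon -58°, lat 30°.
Cell spans 2° lon × 1° lat.
west -58.000, east -56.000.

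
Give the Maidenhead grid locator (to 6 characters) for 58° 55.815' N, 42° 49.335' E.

Shift to the Maidenhead origin (180°W, 90°S): lon 222.8222, lat 148.9303.
Field: lon ⌊222.8222/20⌋ = 11 → L; lat ⌊148.9303/10⌋ = 14 → O.
Square: lon ⌊2.8222/2⌋ = 1; lat ⌊8.9303/1⌋ = 8.
Subsquare: lon ⌊0.8222/0.0833333⌋ = 9 → j; lat ⌊0.9303/0.0416667⌋ = 22 → w.

LO18jw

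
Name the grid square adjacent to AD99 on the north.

AE90

Latitude square 9; +1 → 10, wraps to 0, carry into field.
Latitude field D = 3; +1 → 4 = E.
The longitude characters are unchanged.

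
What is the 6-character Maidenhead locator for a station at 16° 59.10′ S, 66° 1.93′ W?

Shift to the Maidenhead origin (180°W, 90°S): lon 113.9678, lat 73.0150.
Field: 113.9678/20 → 5 → F, 73.0150/10 → 7 → H; chars FH.
Square: 13.9678/2 → 6, 3.0150/1 → 3; chars 63.
Subsquare: 1.9678/0.0833333 → 23 → x, 0.0150/0.0416667 → 0 → a; chars xa.

FH63xa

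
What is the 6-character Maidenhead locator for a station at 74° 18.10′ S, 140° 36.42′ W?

BB95qq

Add 180° to longitude and 90° to latitude: 39.3930, 15.6983.
Field: 39.3930/20 → 1 → B, 15.6983/10 → 1 → B; chars BB.
Square: 19.3930/2 → 9, 5.6983/1 → 5; chars 95.
Subsquare: 1.3930/0.0833333 → 16 → q, 0.6983/0.0416667 → 16 → q; chars qq.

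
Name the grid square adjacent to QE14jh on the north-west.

Longitude subsquare j = 9; −1 → 8 = i.
Latitude subsquare h = 7; +1 → 8 = i.

QE14ii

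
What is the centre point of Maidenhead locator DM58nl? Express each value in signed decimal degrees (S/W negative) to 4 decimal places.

38.4792, -108.8750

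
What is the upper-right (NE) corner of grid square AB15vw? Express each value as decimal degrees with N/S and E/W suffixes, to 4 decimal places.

74.0417° S, 176.1667° W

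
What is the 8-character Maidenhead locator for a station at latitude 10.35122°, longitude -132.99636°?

CK30mi04

Add 180° to longitude and 90° to latitude: 47.00364, 100.35122.
Field: lon ⌊47.00364/20⌋ = 2 → C; lat ⌊100.35122/10⌋ = 10 → K.
Square: lon ⌊7.00364/2⌋ = 3; lat ⌊0.35122/1⌋ = 0.
Subsquare: lon ⌊1.00364/0.0833333⌋ = 12 → m; lat ⌊0.35122/0.0416667⌋ = 8 → i.
Extended square: lon ⌊0.00364/0.00833333⌋ = 0; lat ⌊0.01789/0.00416667⌋ = 4.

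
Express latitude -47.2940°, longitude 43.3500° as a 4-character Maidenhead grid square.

Offset from 180°W / 90°S: lon 223.35°, lat 42.71°.
Field: lon ⌊223.35/20⌋ = 11 → L; lat ⌊42.71/10⌋ = 4 → E.
Square: lon ⌊3.35/2⌋ = 1; lat ⌊2.71/1⌋ = 2.

LE12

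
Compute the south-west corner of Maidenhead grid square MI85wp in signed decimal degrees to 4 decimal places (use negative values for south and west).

-4.3750, 77.8333

Field M=12, I=8: +12·20° lon, +8·10° lat → SW at lon 60°, lat -10°.
Square 8, 5: +8·2° lon, +5·1° lat → SW at lon 76°, lat -5°.
Subsquare w=22, p=15: +22·0.0833333° lon, +15·0.0416667° lat → SW at lon 77.8333°, lat -4.375°.
latitude -4.3750, longitude 77.8333.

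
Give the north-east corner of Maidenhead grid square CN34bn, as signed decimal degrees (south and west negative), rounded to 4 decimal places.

44.5833, -133.8333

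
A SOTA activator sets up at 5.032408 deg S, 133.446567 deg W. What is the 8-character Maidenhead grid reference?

Offset from 180°W / 90°S: lon 46.55343°, lat 84.96759°.
Field: 46.55343/20 → 2 → C, 84.96759/10 → 8 → I; chars CI.
Square: 6.55343/2 → 3, 4.96759/1 → 4; chars 34.
Subsquare: 0.55343/0.0833333 → 6 → g, 0.96759/0.0416667 → 23 → x; chars gx.
Extended square: 0.05343/0.00833333 → 6, 0.00926/0.00416667 → 2; chars 62.

CI34gx62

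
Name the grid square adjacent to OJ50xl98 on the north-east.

OJ60al09

Longitude extended square 9; +1 → 10, wraps to 0, carry into subsquare.
Longitude subsquare x = 23; +1 → 24, wraps to 0 = a, carry into square.
Longitude square 5; +1 → 6.
Latitude extended square 8; +1 → 9.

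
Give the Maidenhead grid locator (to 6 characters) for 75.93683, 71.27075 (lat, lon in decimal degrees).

MQ55pw

Shift to the Maidenhead origin (180°W, 90°S): lon 251.2708, lat 165.9368.
Field (20°×10°, letters A–R): 251.2708/20 → 12 → M, 165.9368/10 → 16 → Q; chars MQ.
Square (2°×1°, digits 0–9): 11.2708/2 → 5, 5.9368/1 → 5; chars 55.
Subsquare (5′×2.5′, letters a–x): 1.2708/0.0833333 → 15 → p, 0.9368/0.0416667 → 22 → w; chars pw.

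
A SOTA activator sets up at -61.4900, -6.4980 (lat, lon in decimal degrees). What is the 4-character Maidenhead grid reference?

IC68

Offset from 180°W / 90°S: lon 173.50°, lat 28.51°.
Field: lon ⌊173.50/20⌋ = 8 → I; lat ⌊28.51/10⌋ = 2 → C.
Square: lon ⌊13.50/2⌋ = 6; lat ⌊8.51/1⌋ = 8.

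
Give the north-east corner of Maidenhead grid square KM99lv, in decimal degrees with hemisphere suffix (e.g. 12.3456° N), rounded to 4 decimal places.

Field K=10, M=12: +10·20° lon, +12·10° lat → SW at lon 20°, lat 30°.
Square 9, 9: +9·2° lon, +9·1° lat → SW at lon 38°, lat 39°.
Subsquare l=11, v=21: +11·0.0833333° lon, +21·0.0416667° lat → SW at lon 38.9167°, lat 39.875°.
Cell spans 0.0833333° lon × 0.0416667° lat. NE corner is SW corner plus one full cell.
latitude 39.9167° N, longitude 39.0000° E.

39.9167° N, 39.0000° E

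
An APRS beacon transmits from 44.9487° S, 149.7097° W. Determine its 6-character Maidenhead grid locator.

BE55db

Add 180° to longitude and 90° to latitude: 30.2903, 45.0513.
Field: 30.2903/20 → 1 → B, 45.0513/10 → 4 → E; chars BE.
Square: 10.2903/2 → 5, 5.0513/1 → 5; chars 55.
Subsquare: 0.2903/0.0833333 → 3 → d, 0.0513/0.0416667 → 1 → b; chars db.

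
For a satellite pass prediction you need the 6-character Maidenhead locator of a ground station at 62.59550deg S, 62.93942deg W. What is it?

Add 180° to longitude and 90° to latitude: 117.0606, 27.4045.
Field (20°×10°, letters A–R): lon ⌊117.0606/20⌋ = 5 → F; lat ⌊27.4045/10⌋ = 2 → C.
Square (2°×1°, digits 0–9): lon ⌊17.0606/2⌋ = 8; lat ⌊7.4045/1⌋ = 7.
Subsquare (5′×2.5′, letters a–x): lon ⌊1.0606/0.0833333⌋ = 12 → m; lat ⌊0.4045/0.0416667⌋ = 9 → j.

FC87mj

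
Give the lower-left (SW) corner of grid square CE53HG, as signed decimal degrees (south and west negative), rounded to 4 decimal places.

-46.7500, -129.4167

Field C=2, E=4: +2·20° lon, +4·10° lat → SW at lon -140°, lat -50°.
Square 5, 3: +5·2° lon, +3·1° lat → SW at lon -130°, lat -47°.
Subsquare h=7, g=6: +7·0.0833333° lon, +6·0.0416667° lat → SW at lon -129.417°, lat -46.75°.
latitude -46.7500, longitude -129.4167.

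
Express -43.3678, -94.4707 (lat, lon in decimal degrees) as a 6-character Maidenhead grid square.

EE26sp

Offset from 180°W / 90°S: lon 85.5293°, lat 46.6322°.
Field: lon ⌊85.5293/20⌋ = 4 → E; lat ⌊46.6322/10⌋ = 4 → E.
Square: lon ⌊5.5293/2⌋ = 2; lat ⌊6.6322/1⌋ = 6.
Subsquare: lon ⌊1.5293/0.0833333⌋ = 18 → s; lat ⌊0.6322/0.0416667⌋ = 15 → p.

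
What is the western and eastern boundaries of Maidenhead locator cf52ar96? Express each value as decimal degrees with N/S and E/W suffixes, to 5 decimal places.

129.92500° W, 129.91667° W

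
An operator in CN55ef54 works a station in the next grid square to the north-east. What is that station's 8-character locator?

Longitude extended square 5; +1 → 6.
Latitude extended square 4; +1 → 5.

CN55ef65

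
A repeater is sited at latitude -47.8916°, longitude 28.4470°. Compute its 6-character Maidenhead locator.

KE42fc

Shift to the Maidenhead origin (180°W, 90°S): lon 208.4470, lat 42.1084.
Field (20°×10°, letters A–R): 208.4470/20 → 10 → K, 42.1084/10 → 4 → E; chars KE.
Square (2°×1°, digits 0–9): 8.4470/2 → 4, 2.1084/1 → 2; chars 42.
Subsquare (5′×2.5′, letters a–x): 0.4470/0.0833333 → 5 → f, 0.1084/0.0416667 → 2 → c; chars fc.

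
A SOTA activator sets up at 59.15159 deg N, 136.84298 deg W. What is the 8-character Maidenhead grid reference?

CO19nd86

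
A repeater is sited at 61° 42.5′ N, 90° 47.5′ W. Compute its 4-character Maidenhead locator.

EP41

Shift to the Maidenhead origin (180°W, 90°S): lon 89.21, lat 151.71.
Field (20°×10°, letters A–R): 89.21/20 → 4 → E, 151.71/10 → 15 → P; chars EP.
Square (2°×1°, digits 0–9): 9.21/2 → 4, 1.71/1 → 1; chars 41.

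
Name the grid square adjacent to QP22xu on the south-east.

QP32at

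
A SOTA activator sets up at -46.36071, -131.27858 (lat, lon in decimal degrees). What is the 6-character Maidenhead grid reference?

CE43ip

Add 180° to longitude and 90° to latitude: 48.7214, 43.6393.
Field: 48.7214/20 → 2 → C, 43.6393/10 → 4 → E; chars CE.
Square: 8.7214/2 → 4, 3.6393/1 → 3; chars 43.
Subsquare: 0.7214/0.0833333 → 8 → i, 0.6393/0.0416667 → 15 → p; chars ip.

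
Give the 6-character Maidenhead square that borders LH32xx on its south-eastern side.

LH42aw

Longitude subsquare x = 23; +1 → 24, wraps to 0 = a, carry into square.
Longitude square 3; +1 → 4.
Latitude subsquare x = 23; −1 → 22 = w.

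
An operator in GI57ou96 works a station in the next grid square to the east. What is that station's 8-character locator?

GI57pu06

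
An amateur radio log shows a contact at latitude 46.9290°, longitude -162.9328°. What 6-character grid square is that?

Add 180° to longitude and 90° to latitude: 17.0672, 136.9290.
Field (20°×10°, letters A–R): 17.0672/20 → 0 → A, 136.9290/10 → 13 → N; chars AN.
Square (2°×1°, digits 0–9): 17.0672/2 → 8, 6.9290/1 → 6; chars 86.
Subsquare (5′×2.5′, letters a–x): 1.0672/0.0833333 → 12 → m, 0.9290/0.0416667 → 22 → w; chars mw.

AN86mw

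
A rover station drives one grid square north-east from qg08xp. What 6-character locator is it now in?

QG18aq

Longitude subsquare x = 23; +1 → 24, wraps to 0 = a, carry into square.
Longitude square 0; +1 → 1.
Latitude subsquare p = 15; +1 → 16 = q.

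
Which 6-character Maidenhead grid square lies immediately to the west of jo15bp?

JO15ap

Longitude subsquare b = 1; −1 → 0 = a.
The latitude characters are unchanged.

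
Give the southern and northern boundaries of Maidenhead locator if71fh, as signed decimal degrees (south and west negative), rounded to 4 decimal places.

Field I=8, F=5: +8·20° lon, +5·10° lat → SW at lon -20°, lat -40°.
Square 7, 1: +7·2° lon, +1·1° lat → SW at lon -6°, lat -39°.
Subsquare f=5, h=7: +5·0.0833333° lon, +7·0.0416667° lat → SW at lon -5.58333°, lat -38.7083°.
Cell spans 0.0833333° lon × 0.0416667° lat.
south -38.7083, north -38.6667.

-38.7083, -38.6667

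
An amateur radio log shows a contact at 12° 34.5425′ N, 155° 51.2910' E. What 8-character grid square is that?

QK72wn28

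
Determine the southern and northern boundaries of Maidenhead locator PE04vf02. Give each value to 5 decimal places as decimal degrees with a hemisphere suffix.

45.78333° S, 45.77917° S

Field P=15, E=4: +15·20° lon, +4·10° lat → SW at lon 120°, lat -50°.
Square 0, 4: +0·2° lon, +4·1° lat → SW at lon 120°, lat -46°.
Subsquare v=21, f=5: +21·0.0833333° lon, +5·0.0416667° lat → SW at lon 121.75°, lat -45.7917°.
Extended square 0, 2: +0·0.00833333° lon, +2·0.00416667° lat → SW at lon 121.75°, lat -45.7833°.
Cell spans 0.00833333° lon × 0.00416667° lat.
south 45.78333° S, north 45.77917° S.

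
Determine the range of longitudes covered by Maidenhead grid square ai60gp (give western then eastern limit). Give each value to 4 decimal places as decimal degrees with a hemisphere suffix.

167.5000° W, 167.4167° W

Field A=0, I=8: +0·20° lon, +8·10° lat → SW at lon -180°, lat -10°.
Square 6, 0: +6·2° lon, +0·1° lat → SW at lon -168°, lat -10°.
Subsquare g=6, p=15: +6·0.0833333° lon, +15·0.0416667° lat → SW at lon -167.5°, lat -9.375°.
Cell spans 0.0833333° lon × 0.0416667° lat.
west 167.5000° W, east 167.4167° W.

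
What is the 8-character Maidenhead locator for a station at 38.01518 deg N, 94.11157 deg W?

Shift to the Maidenhead origin (180°W, 90°S): lon 85.88843, lat 128.01518.
Field (20°×10°, letters A–R): lon ⌊85.88843/20⌋ = 4 → E; lat ⌊128.01518/10⌋ = 12 → M.
Square (2°×1°, digits 0–9): lon ⌊5.88843/2⌋ = 2; lat ⌊8.01518/1⌋ = 8.
Subsquare (5′×2.5′, letters a–x): lon ⌊1.88843/0.0833333⌋ = 22 → w; lat ⌊0.01518/0.0416667⌋ = 0 → a.
Extended square (30″×15″, digits 0–9): lon ⌊0.05510/0.00833333⌋ = 6; lat ⌊0.01518/0.00416667⌋ = 3.

EM28wa63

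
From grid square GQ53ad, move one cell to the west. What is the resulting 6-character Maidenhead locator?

GQ43xd

Longitude subsquare a = 0; −1 → -1, wraps to 23 = x, carry into square.
Longitude square 5; −1 → 4.
The latitude characters are unchanged.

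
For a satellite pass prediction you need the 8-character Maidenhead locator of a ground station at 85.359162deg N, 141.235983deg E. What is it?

Add 180° to longitude and 90° to latitude: 321.23598, 175.35916.
Field: lon ⌊321.23598/20⌋ = 16 → Q; lat ⌊175.35916/10⌋ = 17 → R.
Square: lon ⌊1.23598/2⌋ = 0; lat ⌊5.35916/1⌋ = 5.
Subsquare: lon ⌊1.23598/0.0833333⌋ = 14 → o; lat ⌊0.35916/0.0416667⌋ = 8 → i.
Extended square: lon ⌊0.06932/0.00833333⌋ = 8; lat ⌊0.02583/0.00416667⌋ = 6.

QR05oi86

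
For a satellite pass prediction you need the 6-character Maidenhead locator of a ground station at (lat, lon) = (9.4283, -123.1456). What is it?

Shift to the Maidenhead origin (180°W, 90°S): lon 56.8544, lat 99.4283.
Field: lon ⌊56.8544/20⌋ = 2 → C; lat ⌊99.4283/10⌋ = 9 → J.
Square: lon ⌊16.8544/2⌋ = 8; lat ⌊9.4283/1⌋ = 9.
Subsquare: lon ⌊0.8544/0.0833333⌋ = 10 → k; lat ⌊0.4283/0.0416667⌋ = 10 → k.

CJ89kk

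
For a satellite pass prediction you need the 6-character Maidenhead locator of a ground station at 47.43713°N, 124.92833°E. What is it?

PN27lk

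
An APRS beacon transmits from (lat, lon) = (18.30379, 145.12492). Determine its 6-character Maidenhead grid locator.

QK28nh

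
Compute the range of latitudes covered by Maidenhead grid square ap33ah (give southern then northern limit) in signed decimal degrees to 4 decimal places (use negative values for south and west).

63.2917, 63.3333

Field A=0, P=15: +0·20° lon, +15·10° lat → SW at lon -180°, lat 60°.
Square 3, 3: +3·2° lon, +3·1° lat → SW at lon -174°, lat 63°.
Subsquare a=0, h=7: +0·0.0833333° lon, +7·0.0416667° lat → SW at lon -174°, lat 63.2917°.
Cell spans 0.0833333° lon × 0.0416667° lat.
south 63.2917, north 63.3333.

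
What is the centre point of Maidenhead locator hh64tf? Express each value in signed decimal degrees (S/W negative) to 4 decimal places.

-15.7708, -26.3750

Field H=7, H=7: +7·20° lon, +7·10° lat → SW at lon -40°, lat -20°.
Square 6, 4: +6·2° lon, +4·1° lat → SW at lon -28°, lat -16°.
Subsquare t=19, f=5: +19·0.0833333° lon, +5·0.0416667° lat → SW at lon -26.4167°, lat -15.7917°.
Cell spans 0.0833333° lon × 0.0416667° lat. Centre is SW corner plus half of each.
latitude -15.7708, longitude -26.3750.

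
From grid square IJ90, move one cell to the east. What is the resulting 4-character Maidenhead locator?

JJ00

Longitude square 9; +1 → 10, wraps to 0, carry into field.
Longitude field I = 8; +1 → 9 = J.
The latitude characters are unchanged.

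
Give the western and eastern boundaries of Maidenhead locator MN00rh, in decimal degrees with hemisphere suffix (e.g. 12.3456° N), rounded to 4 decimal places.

Field M=12, N=13: +12·20° lon, +13·10° lat → SW at lon 60°, lat 40°.
Square 0, 0: +0·2° lon, +0·1° lat → SW at lon 60°, lat 40°.
Subsquare r=17, h=7: +17·0.0833333° lon, +7·0.0416667° lat → SW at lon 61.4167°, lat 40.2917°.
Cell spans 0.0833333° lon × 0.0416667° lat.
west 61.4167° E, east 61.5000° E.

61.4167° E, 61.5000° E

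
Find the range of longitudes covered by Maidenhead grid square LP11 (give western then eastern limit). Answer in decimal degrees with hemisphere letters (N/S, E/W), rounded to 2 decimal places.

42.00° E, 44.00° E

Field L=11, P=15: +11·20° lon, +15·10° lat → SW at lon 40°, lat 60°.
Square 1, 1: +1·2° lon, +1·1° lat → SW at lon 42°, lat 61°.
Cell spans 2° lon × 1° lat.
west 42.00° E, east 44.00° E.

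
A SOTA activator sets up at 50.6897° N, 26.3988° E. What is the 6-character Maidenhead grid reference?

KO30eq

Offset from 180°W / 90°S: lon 206.3988°, lat 140.6897°.
Field: lon ⌊206.3988/20⌋ = 10 → K; lat ⌊140.6897/10⌋ = 14 → O.
Square: lon ⌊6.3988/2⌋ = 3; lat ⌊0.6897/1⌋ = 0.
Subsquare: lon ⌊0.3988/0.0833333⌋ = 4 → e; lat ⌊0.6897/0.0416667⌋ = 16 → q.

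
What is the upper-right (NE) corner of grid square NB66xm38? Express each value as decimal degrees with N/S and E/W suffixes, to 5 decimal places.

73.46250° S, 93.95000° E

Field N=13, B=1: +13·20° lon, +1·10° lat → SW at lon 80°, lat -80°.
Square 6, 6: +6·2° lon, +6·1° lat → SW at lon 92°, lat -74°.
Subsquare x=23, m=12: +23·0.0833333° lon, +12·0.0416667° lat → SW at lon 93.9167°, lat -73.5°.
Extended square 3, 8: +3·0.00833333° lon, +8·0.00416667° lat → SW at lon 93.9417°, lat -73.4667°.
Cell spans 0.00833333° lon × 0.00416667° lat. NE corner is SW corner plus one full cell.
latitude 73.46250° S, longitude 93.95000° E.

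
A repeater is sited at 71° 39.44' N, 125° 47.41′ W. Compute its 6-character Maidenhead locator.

Shift to the Maidenhead origin (180°W, 90°S): lon 54.2098, lat 161.6573.
Field: lon ⌊54.2098/20⌋ = 2 → C; lat ⌊161.6573/10⌋ = 16 → Q.
Square: lon ⌊14.2098/2⌋ = 7; lat ⌊1.6573/1⌋ = 1.
Subsquare: lon ⌊0.2098/0.0833333⌋ = 2 → c; lat ⌊0.6573/0.0416667⌋ = 15 → p.

CQ71cp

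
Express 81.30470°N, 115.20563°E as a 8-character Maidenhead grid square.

OR71oh43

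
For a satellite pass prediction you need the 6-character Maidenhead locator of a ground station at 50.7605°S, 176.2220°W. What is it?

AD19vf

Shift to the Maidenhead origin (180°W, 90°S): lon 3.7780, lat 39.2395.
Field: 3.7780/20 → 0 → A, 39.2395/10 → 3 → D; chars AD.
Square: 3.7780/2 → 1, 9.2395/1 → 9; chars 19.
Subsquare: 1.7780/0.0833333 → 21 → v, 0.2395/0.0416667 → 5 → f; chars vf.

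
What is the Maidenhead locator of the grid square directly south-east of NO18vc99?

NO18wc08

Longitude extended square 9; +1 → 10, wraps to 0, carry into subsquare.
Longitude subsquare v = 21; +1 → 22 = w.
Latitude extended square 9; −1 → 8.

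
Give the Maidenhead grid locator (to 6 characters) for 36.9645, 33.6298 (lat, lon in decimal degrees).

KM66tx

Shift to the Maidenhead origin (180°W, 90°S): lon 213.6298, lat 126.9645.
Field: lon ⌊213.6298/20⌋ = 10 → K; lat ⌊126.9645/10⌋ = 12 → M.
Square: lon ⌊13.6298/2⌋ = 6; lat ⌊6.9645/1⌋ = 6.
Subsquare: lon ⌊1.6298/0.0833333⌋ = 19 → t; lat ⌊0.9645/0.0416667⌋ = 23 → x.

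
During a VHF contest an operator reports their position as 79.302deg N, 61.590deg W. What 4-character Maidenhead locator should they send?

Offset from 180°W / 90°S: lon 118.41°, lat 169.30°.
Field: lon ⌊118.41/20⌋ = 5 → F; lat ⌊169.30/10⌋ = 16 → Q.
Square: lon ⌊18.41/2⌋ = 9; lat ⌊9.30/1⌋ = 9.

FQ99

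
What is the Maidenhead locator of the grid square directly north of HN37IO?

HN37ip

Latitude subsquare o = 14; +1 → 15 = p.
The longitude characters are unchanged.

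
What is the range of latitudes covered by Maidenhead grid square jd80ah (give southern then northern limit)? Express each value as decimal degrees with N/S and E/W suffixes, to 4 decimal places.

Field J=9, D=3: +9·20° lon, +3·10° lat → SW at lon 0°, lat -60°.
Square 8, 0: +8·2° lon, +0·1° lat → SW at lon 16°, lat -60°.
Subsquare a=0, h=7: +0·0.0833333° lon, +7·0.0416667° lat → SW at lon 16°, lat -59.7083°.
Cell spans 0.0833333° lon × 0.0416667° lat.
south 59.7083° S, north 59.6667° S.

59.7083° S, 59.6667° S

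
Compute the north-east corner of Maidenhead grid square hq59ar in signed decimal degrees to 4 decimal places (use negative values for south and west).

79.7500, -29.9167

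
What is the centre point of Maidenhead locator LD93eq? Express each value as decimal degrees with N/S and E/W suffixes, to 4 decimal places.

56.3125° S, 58.3750° E

Field L=11, D=3: +11·20° lon, +3·10° lat → SW at lon 40°, lat -60°.
Square 9, 3: +9·2° lon, +3·1° lat → SW at lon 58°, lat -57°.
Subsquare e=4, q=16: +4·0.0833333° lon, +16·0.0416667° lat → SW at lon 58.3333°, lat -56.3333°.
Cell spans 0.0833333° lon × 0.0416667° lat. Centre is SW corner plus half of each.
latitude 56.3125° S, longitude 58.3750° E.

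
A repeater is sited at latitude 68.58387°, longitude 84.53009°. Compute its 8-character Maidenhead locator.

Add 180° to longitude and 90° to latitude: 264.53009, 158.58387.
Field: 264.53009/20 → 13 → N, 158.58387/10 → 15 → P; chars NP.
Square: 4.53009/2 → 2, 8.58387/1 → 8; chars 28.
Subsquare: 0.53009/0.0833333 → 6 → g, 0.58387/0.0416667 → 14 → o; chars go.
Extended square: 0.03009/0.00833333 → 3, 0.00054/0.00416667 → 0; chars 30.

NP28go30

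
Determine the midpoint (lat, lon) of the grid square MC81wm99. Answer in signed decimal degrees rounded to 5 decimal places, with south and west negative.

-68.46042, 77.91250

Field M=12, C=2: +12·20° lon, +2·10° lat → SW at lon 60°, lat -70°.
Square 8, 1: +8·2° lon, +1·1° lat → SW at lon 76°, lat -69°.
Subsquare w=22, m=12: +22·0.0833333° lon, +12·0.0416667° lat → SW at lon 77.8333°, lat -68.5°.
Extended square 9, 9: +9·0.00833333° lon, +9·0.00416667° lat → SW at lon 77.9083°, lat -68.4625°.
Cell spans 0.00833333° lon × 0.00416667° lat. Centre is SW corner plus half of each.
latitude -68.46042, longitude 77.91250.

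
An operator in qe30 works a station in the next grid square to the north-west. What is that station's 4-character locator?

Longitude square 3; −1 → 2.
Latitude square 0; +1 → 1.

QE21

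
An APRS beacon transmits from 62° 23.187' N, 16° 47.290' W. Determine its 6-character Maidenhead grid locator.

IP12oj

Offset from 180°W / 90°S: lon 163.2118°, lat 152.3864°.
Field: lon ⌊163.2118/20⌋ = 8 → I; lat ⌊152.3864/10⌋ = 15 → P.
Square: lon ⌊3.2118/2⌋ = 1; lat ⌊2.3864/1⌋ = 2.
Subsquare: lon ⌊1.2118/0.0833333⌋ = 14 → o; lat ⌊0.3864/0.0416667⌋ = 9 → j.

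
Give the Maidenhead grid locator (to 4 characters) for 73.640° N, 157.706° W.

BQ13

Offset from 180°W / 90°S: lon 22.29°, lat 163.64°.
Field: lon ⌊22.29/20⌋ = 1 → B; lat ⌊163.64/10⌋ = 16 → Q.
Square: lon ⌊2.29/2⌋ = 1; lat ⌊3.64/1⌋ = 3.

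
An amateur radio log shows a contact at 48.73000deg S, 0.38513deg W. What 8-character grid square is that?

Offset from 180°W / 90°S: lon 179.61487°, lat 41.27000°.
Field: 179.61487/20 → 8 → I, 41.27000/10 → 4 → E; chars IE.
Square: 19.61487/2 → 9, 1.27000/1 → 1; chars 91.
Subsquare: 1.61487/0.0833333 → 19 → t, 0.27000/0.0416667 → 6 → g; chars tg.
Extended square: 0.03154/0.00833333 → 3, 0.02000/0.00416667 → 4; chars 34.

IE91tg34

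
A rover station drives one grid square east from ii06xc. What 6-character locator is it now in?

Longitude subsquare x = 23; +1 → 24, wraps to 0 = a, carry into square.
Longitude square 0; +1 → 1.
The latitude characters are unchanged.

II16ac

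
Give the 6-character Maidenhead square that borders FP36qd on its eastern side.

Longitude subsquare q = 16; +1 → 17 = r.
The latitude characters are unchanged.

FP36rd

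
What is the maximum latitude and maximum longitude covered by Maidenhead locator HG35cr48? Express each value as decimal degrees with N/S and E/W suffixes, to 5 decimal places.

Field H=7, G=6: +7·20° lon, +6·10° lat → SW at lon -40°, lat -30°.
Square 3, 5: +3·2° lon, +5·1° lat → SW at lon -34°, lat -25°.
Subsquare c=2, r=17: +2·0.0833333° lon, +17·0.0416667° lat → SW at lon -33.8333°, lat -24.2917°.
Extended square 4, 8: +4·0.00833333° lon, +8·0.00416667° lat → SW at lon -33.8°, lat -24.2583°.
Cell spans 0.00833333° lon × 0.00416667° lat. NE corner is SW corner plus one full cell.
latitude 24.25417° S, longitude 33.79167° W.

24.25417° S, 33.79167° W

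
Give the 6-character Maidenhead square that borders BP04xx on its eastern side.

Longitude subsquare x = 23; +1 → 24, wraps to 0 = a, carry into square.
Longitude square 0; +1 → 1.
The latitude characters are unchanged.

BP14ax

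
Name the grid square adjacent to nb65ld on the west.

Longitude subsquare l = 11; −1 → 10 = k.
The latitude characters are unchanged.

NB65kd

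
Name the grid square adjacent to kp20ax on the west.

Longitude subsquare a = 0; −1 → -1, wraps to 23 = x, carry into square.
Longitude square 2; −1 → 1.
The latitude characters are unchanged.

KP10xx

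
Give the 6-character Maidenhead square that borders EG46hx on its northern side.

EG47ha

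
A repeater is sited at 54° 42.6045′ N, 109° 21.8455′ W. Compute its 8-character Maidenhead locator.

DO54hr60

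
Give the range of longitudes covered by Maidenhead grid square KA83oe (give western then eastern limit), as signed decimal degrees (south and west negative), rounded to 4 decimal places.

37.1667, 37.2500

Field K=10, A=0: +10·20° lon, +0·10° lat → SW at lon 20°, lat -90°.
Square 8, 3: +8·2° lon, +3·1° lat → SW at lon 36°, lat -87°.
Subsquare o=14, e=4: +14·0.0833333° lon, +4·0.0416667° lat → SW at lon 37.1667°, lat -86.8333°.
Cell spans 0.0833333° lon × 0.0416667° lat.
west 37.1667, east 37.2500.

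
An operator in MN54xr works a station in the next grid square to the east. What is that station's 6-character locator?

MN64ar

Longitude subsquare x = 23; +1 → 24, wraps to 0 = a, carry into square.
Longitude square 5; +1 → 6.
The latitude characters are unchanged.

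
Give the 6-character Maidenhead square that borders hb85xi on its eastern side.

HB95ai

Longitude subsquare x = 23; +1 → 24, wraps to 0 = a, carry into square.
Longitude square 8; +1 → 9.
The latitude characters are unchanged.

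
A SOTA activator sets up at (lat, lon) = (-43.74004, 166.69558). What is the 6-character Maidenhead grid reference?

RE36ig

Offset from 180°W / 90°S: lon 346.6956°, lat 46.2600°.
Field: lon ⌊346.6956/20⌋ = 17 → R; lat ⌊46.2600/10⌋ = 4 → E.
Square: lon ⌊6.6956/2⌋ = 3; lat ⌊6.2600/1⌋ = 6.
Subsquare: lon ⌊0.6956/0.0833333⌋ = 8 → i; lat ⌊0.2600/0.0416667⌋ = 6 → g.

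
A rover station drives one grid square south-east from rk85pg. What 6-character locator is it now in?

RK85qf

Longitude subsquare p = 15; +1 → 16 = q.
Latitude subsquare g = 6; −1 → 5 = f.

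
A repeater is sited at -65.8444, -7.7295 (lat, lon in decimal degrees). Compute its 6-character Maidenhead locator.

IC64dd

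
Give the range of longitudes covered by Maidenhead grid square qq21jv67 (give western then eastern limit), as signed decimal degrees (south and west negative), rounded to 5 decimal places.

144.80000, 144.80833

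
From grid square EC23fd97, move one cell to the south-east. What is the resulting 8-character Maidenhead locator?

EC23gd06

Longitude extended square 9; +1 → 10, wraps to 0, carry into subsquare.
Longitude subsquare f = 5; +1 → 6 = g.
Latitude extended square 7; −1 → 6.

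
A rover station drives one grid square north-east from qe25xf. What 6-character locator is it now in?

QE35ag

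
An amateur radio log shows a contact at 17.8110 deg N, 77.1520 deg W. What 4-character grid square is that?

Offset from 180°W / 90°S: lon 102.85°, lat 107.81°.
Field: 102.85/20 → 5 → F, 107.81/10 → 10 → K; chars FK.
Square: 2.85/2 → 1, 7.81/1 → 7; chars 17.

FK17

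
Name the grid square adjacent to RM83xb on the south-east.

Longitude subsquare x = 23; +1 → 24, wraps to 0 = a, carry into square.
Longitude square 8; +1 → 9.
Latitude subsquare b = 1; −1 → 0 = a.

RM93aa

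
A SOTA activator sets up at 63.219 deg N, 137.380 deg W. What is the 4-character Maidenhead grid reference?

Add 180° to longitude and 90° to latitude: 42.62, 153.22.
Field: lon ⌊42.62/20⌋ = 2 → C; lat ⌊153.22/10⌋ = 15 → P.
Square: lon ⌊2.62/2⌋ = 1; lat ⌊3.22/1⌋ = 3.

CP13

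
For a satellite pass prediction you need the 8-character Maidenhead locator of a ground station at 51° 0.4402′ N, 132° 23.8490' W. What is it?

Add 180° to longitude and 90° to latitude: 47.60252, 141.00734.
Field: 47.60252/20 → 2 → C, 141.00734/10 → 14 → O; chars CO.
Square: 7.60252/2 → 3, 1.00734/1 → 1; chars 31.
Subsquare: 1.60252/0.0833333 → 19 → t, 0.00734/0.0416667 → 0 → a; chars ta.
Extended square: 0.01918/0.00833333 → 2, 0.00734/0.00416667 → 1; chars 21.

CO31ta21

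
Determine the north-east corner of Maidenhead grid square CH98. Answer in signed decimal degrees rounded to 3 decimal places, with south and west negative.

Field C=2, H=7: +2·20° lon, +7·10° lat → SW at lon -140°, lat -20°.
Square 9, 8: +9·2° lon, +8·1° lat → SW at lon -122°, lat -12°.
Cell spans 2° lon × 1° lat. NE corner is SW corner plus one full cell.
latitude -11.000, longitude -120.000.

-11.000, -120.000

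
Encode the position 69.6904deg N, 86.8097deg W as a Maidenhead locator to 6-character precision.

Add 180° to longitude and 90° to latitude: 93.1903, 159.6904.
Field (20°×10°, letters A–R): lon ⌊93.1903/20⌋ = 4 → E; lat ⌊159.6904/10⌋ = 15 → P.
Square (2°×1°, digits 0–9): lon ⌊13.1903/2⌋ = 6; lat ⌊9.6904/1⌋ = 9.
Subsquare (5′×2.5′, letters a–x): lon ⌊1.1903/0.0833333⌋ = 14 → o; lat ⌊0.6904/0.0416667⌋ = 16 → q.

EP69oq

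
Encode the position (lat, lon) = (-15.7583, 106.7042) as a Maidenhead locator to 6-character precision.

OH34if

Add 180° to longitude and 90° to latitude: 286.7042, 74.2417.
Field: 286.7042/20 → 14 → O, 74.2417/10 → 7 → H; chars OH.
Square: 6.7042/2 → 3, 4.2417/1 → 4; chars 34.
Subsquare: 0.7042/0.0833333 → 8 → i, 0.2417/0.0416667 → 5 → f; chars if.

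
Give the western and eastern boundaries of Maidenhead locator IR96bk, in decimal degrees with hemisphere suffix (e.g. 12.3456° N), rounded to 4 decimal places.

1.9167° W, 1.8333° W

Field I=8, R=17: +8·20° lon, +17·10° lat → SW at lon -20°, lat 80°.
Square 9, 6: +9·2° lon, +6·1° lat → SW at lon -2°, lat 86°.
Subsquare b=1, k=10: +1·0.0833333° lon, +10·0.0416667° lat → SW at lon -1.91667°, lat 86.4167°.
Cell spans 0.0833333° lon × 0.0416667° lat.
west 1.9167° W, east 1.8333° W.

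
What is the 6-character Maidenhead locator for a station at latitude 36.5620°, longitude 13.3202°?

Offset from 180°W / 90°S: lon 193.3202°, lat 126.5620°.
Field: lon ⌊193.3202/20⌋ = 9 → J; lat ⌊126.5620/10⌋ = 12 → M.
Square: lon ⌊13.3202/2⌋ = 6; lat ⌊6.5620/1⌋ = 6.
Subsquare: lon ⌊1.3202/0.0833333⌋ = 15 → p; lat ⌊0.5620/0.0416667⌋ = 13 → n.

JM66pn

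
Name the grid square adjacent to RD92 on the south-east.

Longitude square 9; +1 → 10, wraps to 0, carry into field.
Longitude field R = 17; +1 → 18, wraps to 0 = A, wrapping around the antimeridian.
Latitude square 2; −1 → 1.

AD01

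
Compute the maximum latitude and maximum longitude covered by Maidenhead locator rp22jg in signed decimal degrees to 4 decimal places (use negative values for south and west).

62.2917, 164.8333

Field R=17, P=15: +17·20° lon, +15·10° lat → SW at lon 160°, lat 60°.
Square 2, 2: +2·2° lon, +2·1° lat → SW at lon 164°, lat 62°.
Subsquare j=9, g=6: +9·0.0833333° lon, +6·0.0416667° lat → SW at lon 164.75°, lat 62.25°.
Cell spans 0.0833333° lon × 0.0416667° lat. NE corner is SW corner plus one full cell.
latitude 62.2917, longitude 164.8333.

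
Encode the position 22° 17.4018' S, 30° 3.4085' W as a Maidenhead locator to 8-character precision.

Offset from 180°W / 90°S: lon 149.94319°, lat 67.70997°.
Field: lon ⌊149.94319/20⌋ = 7 → H; lat ⌊67.70997/10⌋ = 6 → G.
Square: lon ⌊9.94319/2⌋ = 4; lat ⌊7.70997/1⌋ = 7.
Subsquare: lon ⌊1.94319/0.0833333⌋ = 23 → x; lat ⌊0.70997/0.0416667⌋ = 17 → r.
Extended square: lon ⌊0.02653/0.00833333⌋ = 3; lat ⌊0.00164/0.00416667⌋ = 0.

HG47xr30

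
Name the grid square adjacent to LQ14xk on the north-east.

Longitude subsquare x = 23; +1 → 24, wraps to 0 = a, carry into square.
Longitude square 1; +1 → 2.
Latitude subsquare k = 10; +1 → 11 = l.

LQ24al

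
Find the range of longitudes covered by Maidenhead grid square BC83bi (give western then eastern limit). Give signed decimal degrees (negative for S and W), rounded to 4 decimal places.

Field B=1, C=2: +1·20° lon, +2·10° lat → SW at lon -160°, lat -70°.
Square 8, 3: +8·2° lon, +3·1° lat → SW at lon -144°, lat -67°.
Subsquare b=1, i=8: +1·0.0833333° lon, +8·0.0416667° lat → SW at lon -143.917°, lat -66.6667°.
Cell spans 0.0833333° lon × 0.0416667° lat.
west -143.9167, east -143.8333.

-143.9167, -143.8333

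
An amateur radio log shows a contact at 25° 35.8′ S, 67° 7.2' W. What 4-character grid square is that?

Shift to the Maidenhead origin (180°W, 90°S): lon 112.88, lat 64.40.
Field: lon ⌊112.88/20⌋ = 5 → F; lat ⌊64.40/10⌋ = 6 → G.
Square: lon ⌊12.88/2⌋ = 6; lat ⌊4.40/1⌋ = 4.

FG64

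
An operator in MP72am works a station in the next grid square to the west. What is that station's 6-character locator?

Longitude subsquare a = 0; −1 → -1, wraps to 23 = x, carry into square.
Longitude square 7; −1 → 6.
The latitude characters are unchanged.

MP62xm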